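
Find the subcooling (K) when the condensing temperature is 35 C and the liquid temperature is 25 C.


Subcooling = T_cond - T_liquid
Subcooling = 35 - 25
Subcooling = 10 K

10


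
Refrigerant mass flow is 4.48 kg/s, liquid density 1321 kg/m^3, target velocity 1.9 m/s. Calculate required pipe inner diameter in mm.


A = m_dot / (rho * v) = 4.48 / (1321 * 1.9) = 0.001784931671 m^2
d = sqrt(4*A/pi) * 1000
d = 47.7 mm

47.7


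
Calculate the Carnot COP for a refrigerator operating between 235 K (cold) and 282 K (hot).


dT = 282 - 235 = 47 K
COP_carnot = T_cold / dT = 235 / 47
COP_carnot = 5.0

5.0


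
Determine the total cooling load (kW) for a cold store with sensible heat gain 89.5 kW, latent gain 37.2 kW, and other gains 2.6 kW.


Q_total = Q_s + Q_l + Q_misc
Q_total = 89.5 + 37.2 + 2.6
Q_total = 129.3 kW

129.3


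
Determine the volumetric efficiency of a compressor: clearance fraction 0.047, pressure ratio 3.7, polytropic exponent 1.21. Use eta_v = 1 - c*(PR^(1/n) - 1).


PR^(1/n) = 3.7^(1/1.21) = 2.94841221
eta_v = 1 - 0.047 * (2.94841221 - 1)
eta_v = 0.9084

0.9084


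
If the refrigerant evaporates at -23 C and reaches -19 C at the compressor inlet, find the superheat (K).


Superheat = T_suction - T_evap
Superheat = -19 - (-23)
Superheat = 4 K

4


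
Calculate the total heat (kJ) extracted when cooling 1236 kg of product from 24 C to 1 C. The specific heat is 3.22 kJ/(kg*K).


dT = 24 - (1) = 23 K
Q = m * cp * dT = 1236 * 3.22 * 23
Q = 91538 kJ

91538


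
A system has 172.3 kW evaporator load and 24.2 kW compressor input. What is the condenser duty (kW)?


Q_cond = Q_evap + W
Q_cond = 172.3 + 24.2
Q_cond = 196.5 kW

196.5


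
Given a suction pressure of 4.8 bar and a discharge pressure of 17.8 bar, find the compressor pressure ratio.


PR = P_high / P_low
PR = 17.8 / 4.8
PR = 3.708

3.708


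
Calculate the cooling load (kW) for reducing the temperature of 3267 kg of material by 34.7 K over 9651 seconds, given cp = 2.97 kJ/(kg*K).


Q = m * cp * dT / t
Q = 3267 * 2.97 * 34.7 / 9651
Q = 34.887 kW

34.887


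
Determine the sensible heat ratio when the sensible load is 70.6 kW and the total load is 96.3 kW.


SHR = Q_sensible / Q_total
SHR = 70.6 / 96.3
SHR = 0.733

0.733


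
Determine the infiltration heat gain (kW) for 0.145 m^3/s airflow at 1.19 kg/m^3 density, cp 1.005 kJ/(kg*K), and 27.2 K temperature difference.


Q = V_dot * rho * cp * dT
Q = 0.145 * 1.19 * 1.005 * 27.2
Q = 4.717 kW

4.717


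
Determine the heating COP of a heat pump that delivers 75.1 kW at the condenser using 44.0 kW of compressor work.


COP_hp = Q_cond / W
COP_hp = 75.1 / 44.0
COP_hp = 1.707

1.707


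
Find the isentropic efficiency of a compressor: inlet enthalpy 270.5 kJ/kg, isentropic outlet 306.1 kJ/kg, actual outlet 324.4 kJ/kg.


dh_ideal = 306.1 - 270.5 = 35.6 kJ/kg
dh_actual = 324.4 - 270.5 = 53.9 kJ/kg
eta_s = dh_ideal / dh_actual = 35.6 / 53.9
eta_s = 0.6605

0.6605


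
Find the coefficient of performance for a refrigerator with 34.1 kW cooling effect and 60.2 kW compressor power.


COP = Q_evap / W
COP = 34.1 / 60.2
COP = 0.566

0.566


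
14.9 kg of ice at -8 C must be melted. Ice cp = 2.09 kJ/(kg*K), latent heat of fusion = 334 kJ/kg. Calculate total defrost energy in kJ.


Sensible heat = cp * dT = 2.09 * 8 = 16.72 kJ/kg
Total per kg = 16.72 + 334 = 350.72 kJ/kg
Q = m * total = 14.9 * 350.72
Q = 5225.7 kJ

5225.7


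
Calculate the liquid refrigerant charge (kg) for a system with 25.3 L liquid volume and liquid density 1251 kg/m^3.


Charge = V * rho / 1000
Charge = 25.3 * 1251 / 1000
Charge = 31.65 kg

31.65


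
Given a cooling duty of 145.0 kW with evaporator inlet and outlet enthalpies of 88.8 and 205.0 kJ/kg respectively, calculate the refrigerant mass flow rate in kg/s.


dh = 205.0 - 88.8 = 116.2 kJ/kg
m_dot = Q / dh = 145.0 / 116.2 = 1.2478 kg/s

1.2478


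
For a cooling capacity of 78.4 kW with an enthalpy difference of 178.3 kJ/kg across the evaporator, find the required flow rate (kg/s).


m_dot = Q / dh
m_dot = 78.4 / 178.3
m_dot = 0.4397 kg/s

0.4397


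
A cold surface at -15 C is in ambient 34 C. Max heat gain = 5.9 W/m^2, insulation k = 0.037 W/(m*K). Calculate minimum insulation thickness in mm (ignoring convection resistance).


dT = 34 - (-15) = 49 K
thickness = k * dT / q_max * 1000
thickness = 0.037 * 49 / 5.9 * 1000
thickness = 307.3 mm

307.3


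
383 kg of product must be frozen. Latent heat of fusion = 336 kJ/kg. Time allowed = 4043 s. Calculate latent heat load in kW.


Q_lat = m * h_fg / t
Q_lat = 383 * 336 / 4043
Q_lat = 31.83 kW

31.83


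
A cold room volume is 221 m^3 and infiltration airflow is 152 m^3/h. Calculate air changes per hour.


ACH = flow / volume
ACH = 152 / 221
ACH = 0.688

0.688


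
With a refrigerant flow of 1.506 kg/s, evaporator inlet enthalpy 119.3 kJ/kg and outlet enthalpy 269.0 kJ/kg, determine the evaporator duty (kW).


dh = 269.0 - 119.3 = 149.7 kJ/kg
Q_evap = m_dot * dh = 1.506 * 149.7
Q_evap = 225.45 kW

225.45


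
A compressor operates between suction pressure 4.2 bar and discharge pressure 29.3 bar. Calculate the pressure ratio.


PR = P_high / P_low
PR = 29.3 / 4.2
PR = 6.976

6.976


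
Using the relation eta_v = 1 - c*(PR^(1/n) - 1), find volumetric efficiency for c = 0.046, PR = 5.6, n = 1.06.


PR^(1/n) = 5.6^(1/1.06) = 5.07969646
eta_v = 1 - 0.046 * (5.07969646 - 1)
eta_v = 0.8123

0.8123


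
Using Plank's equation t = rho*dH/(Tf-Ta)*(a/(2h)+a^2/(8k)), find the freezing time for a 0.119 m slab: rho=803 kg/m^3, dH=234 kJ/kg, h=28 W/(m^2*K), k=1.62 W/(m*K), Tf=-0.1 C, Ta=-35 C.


dT = -0.1 - (-35) = 34.9 K
term1 = a/(2h) = 0.119/(2*28) = 0.002125
term2 = a^2/(8k) = 0.119^2/(8*1.62) = 0.001092669753
t = rho*dH*1000/dT * (term1 + term2)
t = 803*234*1000/34.9 * (0.002125 + 0.001092669753)
t = 17324 s

17324


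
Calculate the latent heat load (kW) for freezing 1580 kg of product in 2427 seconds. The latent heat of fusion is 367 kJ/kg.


Q_lat = m * h_fg / t
Q_lat = 1580 * 367 / 2427
Q_lat = 238.92 kW

238.92


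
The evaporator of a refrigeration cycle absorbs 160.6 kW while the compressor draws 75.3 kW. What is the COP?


COP = Q_evap / W
COP = 160.6 / 75.3
COP = 2.133

2.133


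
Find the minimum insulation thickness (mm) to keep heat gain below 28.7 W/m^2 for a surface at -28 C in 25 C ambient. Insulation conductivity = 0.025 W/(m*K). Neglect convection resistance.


dT = 25 - (-28) = 53 K
thickness = k * dT / q_max * 1000
thickness = 0.025 * 53 / 28.7 * 1000
thickness = 46.2 mm

46.2


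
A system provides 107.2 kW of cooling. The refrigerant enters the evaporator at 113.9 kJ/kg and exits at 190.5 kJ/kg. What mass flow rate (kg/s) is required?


dh = 190.5 - 113.9 = 76.6 kJ/kg
m_dot = Q / dh = 107.2 / 76.6 = 1.3995 kg/s

1.3995


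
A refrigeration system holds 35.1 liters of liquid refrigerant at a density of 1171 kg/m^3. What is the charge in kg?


Charge = V * rho / 1000
Charge = 35.1 * 1171 / 1000
Charge = 41.1 kg

41.1


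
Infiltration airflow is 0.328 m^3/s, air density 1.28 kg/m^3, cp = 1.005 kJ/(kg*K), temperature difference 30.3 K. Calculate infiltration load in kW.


Q = V_dot * rho * cp * dT
Q = 0.328 * 1.28 * 1.005 * 30.3
Q = 12.785 kW

12.785


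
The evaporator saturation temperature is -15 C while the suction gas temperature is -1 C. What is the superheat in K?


Superheat = T_suction - T_evap
Superheat = -1 - (-15)
Superheat = 14 K

14


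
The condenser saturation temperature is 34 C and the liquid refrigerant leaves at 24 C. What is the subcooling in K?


Subcooling = T_cond - T_liquid
Subcooling = 34 - 24
Subcooling = 10 K

10


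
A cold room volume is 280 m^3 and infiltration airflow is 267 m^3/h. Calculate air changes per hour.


ACH = flow / volume
ACH = 267 / 280
ACH = 0.954

0.954


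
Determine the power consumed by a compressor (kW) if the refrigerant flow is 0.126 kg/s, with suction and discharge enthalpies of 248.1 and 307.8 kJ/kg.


dh = 307.8 - 248.1 = 59.7 kJ/kg
W = m_dot * dh = 0.126 * 59.7 = 7.52 kW

7.52


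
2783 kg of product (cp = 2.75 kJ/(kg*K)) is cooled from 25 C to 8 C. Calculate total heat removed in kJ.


dT = 25 - (8) = 17 K
Q = m * cp * dT = 2783 * 2.75 * 17
Q = 130105 kJ

130105


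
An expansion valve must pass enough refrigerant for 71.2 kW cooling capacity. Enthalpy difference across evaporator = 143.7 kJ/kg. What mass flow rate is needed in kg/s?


m_dot = Q / dh
m_dot = 71.2 / 143.7
m_dot = 0.4955 kg/s

0.4955


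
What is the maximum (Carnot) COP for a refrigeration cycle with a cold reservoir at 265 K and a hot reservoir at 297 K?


dT = 297 - 265 = 32 K
COP_carnot = T_cold / dT = 265 / 32
COP_carnot = 8.281

8.281


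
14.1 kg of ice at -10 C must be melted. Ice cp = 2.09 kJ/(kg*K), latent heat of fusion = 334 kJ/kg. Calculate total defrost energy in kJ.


Sensible heat = cp * dT = 2.09 * 10 = 20.9 kJ/kg
Total per kg = 20.9 + 334 = 354.9 kJ/kg
Q = m * total = 14.1 * 354.9
Q = 5004.1 kJ

5004.1


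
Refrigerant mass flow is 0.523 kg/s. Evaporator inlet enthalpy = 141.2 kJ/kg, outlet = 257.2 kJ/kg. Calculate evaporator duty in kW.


dh = 257.2 - 141.2 = 116.0 kJ/kg
Q_evap = m_dot * dh = 0.523 * 116.0
Q_evap = 60.67 kW

60.67


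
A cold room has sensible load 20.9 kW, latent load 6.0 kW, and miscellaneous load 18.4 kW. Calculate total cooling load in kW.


Q_total = Q_s + Q_l + Q_misc
Q_total = 20.9 + 6.0 + 18.4
Q_total = 45.3 kW

45.3


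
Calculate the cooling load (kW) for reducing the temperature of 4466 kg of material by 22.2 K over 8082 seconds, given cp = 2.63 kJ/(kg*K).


Q = m * cp * dT / t
Q = 4466 * 2.63 * 22.2 / 8082
Q = 32.263 kW

32.263


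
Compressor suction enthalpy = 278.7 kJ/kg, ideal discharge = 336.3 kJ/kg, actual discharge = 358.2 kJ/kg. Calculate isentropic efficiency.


dh_ideal = 336.3 - 278.7 = 57.6 kJ/kg
dh_actual = 358.2 - 278.7 = 79.5 kJ/kg
eta_s = dh_ideal / dh_actual = 57.6 / 79.5
eta_s = 0.7245

0.7245


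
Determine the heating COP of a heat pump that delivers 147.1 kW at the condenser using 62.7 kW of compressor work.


COP_hp = Q_cond / W
COP_hp = 147.1 / 62.7
COP_hp = 2.346

2.346


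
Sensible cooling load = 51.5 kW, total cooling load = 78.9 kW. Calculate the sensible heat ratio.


SHR = Q_sensible / Q_total
SHR = 51.5 / 78.9
SHR = 0.653

0.653


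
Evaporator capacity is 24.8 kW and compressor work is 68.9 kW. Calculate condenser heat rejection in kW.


Q_cond = Q_evap + W
Q_cond = 24.8 + 68.9
Q_cond = 93.7 kW

93.7


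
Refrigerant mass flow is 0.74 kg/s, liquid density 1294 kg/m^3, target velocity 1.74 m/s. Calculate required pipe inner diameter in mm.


A = m_dot / (rho * v) = 0.74 / (1294 * 1.74) = 0.0003286610173 m^2
d = sqrt(4*A/pi) * 1000
d = 20.5 mm

20.5


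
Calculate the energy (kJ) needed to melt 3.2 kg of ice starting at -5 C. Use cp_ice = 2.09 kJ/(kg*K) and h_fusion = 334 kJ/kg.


Sensible heat = cp * dT = 2.09 * 5 = 10.45 kJ/kg
Total per kg = 10.45 + 334 = 344.45 kJ/kg
Q = m * total = 3.2 * 344.45
Q = 1102.2 kJ

1102.2


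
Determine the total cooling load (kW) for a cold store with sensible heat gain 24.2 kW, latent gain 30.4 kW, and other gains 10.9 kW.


Q_total = Q_s + Q_l + Q_misc
Q_total = 24.2 + 30.4 + 10.9
Q_total = 65.5 kW

65.5


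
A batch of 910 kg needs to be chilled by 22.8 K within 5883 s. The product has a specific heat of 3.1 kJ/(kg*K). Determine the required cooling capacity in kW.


Q = m * cp * dT / t
Q = 910 * 3.1 * 22.8 / 5883
Q = 10.933 kW

10.933


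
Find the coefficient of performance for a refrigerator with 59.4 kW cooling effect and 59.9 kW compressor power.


COP = Q_evap / W
COP = 59.4 / 59.9
COP = 0.992

0.992


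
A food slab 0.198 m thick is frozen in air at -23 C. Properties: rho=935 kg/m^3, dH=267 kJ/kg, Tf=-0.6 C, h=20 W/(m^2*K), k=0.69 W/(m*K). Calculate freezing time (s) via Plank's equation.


dT = -0.6 - (-23) = 22.4 K
term1 = a/(2h) = 0.198/(2*20) = 0.00495
term2 = a^2/(8k) = 0.198^2/(8*0.69) = 0.007102173913
t = rho*dH*1000/dT * (term1 + term2)
t = 935*267*1000/22.4 * (0.00495 + 0.007102173913)
t = 134320 s

134320


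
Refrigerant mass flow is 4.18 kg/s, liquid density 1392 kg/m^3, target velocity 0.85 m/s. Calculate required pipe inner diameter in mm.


A = m_dot / (rho * v) = 4.18 / (1392 * 0.85) = 0.003532792427 m^2
d = sqrt(4*A/pi) * 1000
d = 67.1 mm

67.1


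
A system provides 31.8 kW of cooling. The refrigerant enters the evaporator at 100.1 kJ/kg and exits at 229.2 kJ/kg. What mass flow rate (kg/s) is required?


dh = 229.2 - 100.1 = 129.1 kJ/kg
m_dot = Q / dh = 31.8 / 129.1 = 0.2463 kg/s

0.2463


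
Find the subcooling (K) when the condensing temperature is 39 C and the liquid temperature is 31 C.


Subcooling = T_cond - T_liquid
Subcooling = 39 - 31
Subcooling = 8 K

8


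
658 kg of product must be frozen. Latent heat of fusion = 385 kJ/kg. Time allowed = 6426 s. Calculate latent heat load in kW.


Q_lat = m * h_fg / t
Q_lat = 658 * 385 / 6426
Q_lat = 39.42 kW

39.42


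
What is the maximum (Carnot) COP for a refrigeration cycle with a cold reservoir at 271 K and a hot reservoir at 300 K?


dT = 300 - 271 = 29 K
COP_carnot = T_cold / dT = 271 / 29
COP_carnot = 9.345

9.345


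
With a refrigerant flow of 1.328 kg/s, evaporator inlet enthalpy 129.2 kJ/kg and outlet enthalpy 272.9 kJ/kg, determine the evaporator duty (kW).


dh = 272.9 - 129.2 = 143.7 kJ/kg
Q_evap = m_dot * dh = 1.328 * 143.7
Q_evap = 190.83 kW

190.83


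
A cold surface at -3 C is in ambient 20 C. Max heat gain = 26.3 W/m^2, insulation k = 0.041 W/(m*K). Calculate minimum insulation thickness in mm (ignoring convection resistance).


dT = 20 - (-3) = 23 K
thickness = k * dT / q_max * 1000
thickness = 0.041 * 23 / 26.3 * 1000
thickness = 35.9 mm

35.9


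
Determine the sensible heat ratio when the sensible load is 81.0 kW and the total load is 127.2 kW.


SHR = Q_sensible / Q_total
SHR = 81.0 / 127.2
SHR = 0.637

0.637


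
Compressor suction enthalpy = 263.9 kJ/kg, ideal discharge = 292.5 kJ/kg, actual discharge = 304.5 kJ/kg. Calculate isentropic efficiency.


dh_ideal = 292.5 - 263.9 = 28.6 kJ/kg
dh_actual = 304.5 - 263.9 = 40.6 kJ/kg
eta_s = dh_ideal / dh_actual = 28.6 / 40.6
eta_s = 0.7044

0.7044


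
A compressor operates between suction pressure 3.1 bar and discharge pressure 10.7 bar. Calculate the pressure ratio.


PR = P_high / P_low
PR = 10.7 / 3.1
PR = 3.452

3.452


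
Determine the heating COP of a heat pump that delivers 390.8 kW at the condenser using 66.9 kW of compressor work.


COP_hp = Q_cond / W
COP_hp = 390.8 / 66.9
COP_hp = 5.842

5.842


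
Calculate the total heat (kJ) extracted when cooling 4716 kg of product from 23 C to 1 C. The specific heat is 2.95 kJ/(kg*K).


dT = 23 - (1) = 22 K
Q = m * cp * dT = 4716 * 2.95 * 22
Q = 306068 kJ

306068


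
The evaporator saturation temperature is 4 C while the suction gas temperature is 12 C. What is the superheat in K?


Superheat = T_suction - T_evap
Superheat = 12 - (4)
Superheat = 8 K

8


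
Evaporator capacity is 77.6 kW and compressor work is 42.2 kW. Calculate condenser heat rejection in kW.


Q_cond = Q_evap + W
Q_cond = 77.6 + 42.2
Q_cond = 119.8 kW

119.8


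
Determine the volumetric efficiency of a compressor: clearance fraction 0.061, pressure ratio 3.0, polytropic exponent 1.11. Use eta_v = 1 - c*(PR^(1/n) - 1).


PR^(1/n) = 3.0^(1/1.11) = 2.690537
eta_v = 1 - 0.061 * (2.690537 - 1)
eta_v = 0.8969

0.8969


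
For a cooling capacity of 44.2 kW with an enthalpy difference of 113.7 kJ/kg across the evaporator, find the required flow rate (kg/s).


m_dot = Q / dh
m_dot = 44.2 / 113.7
m_dot = 0.3887 kg/s

0.3887


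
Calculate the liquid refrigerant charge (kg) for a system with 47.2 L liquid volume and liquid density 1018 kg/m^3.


Charge = V * rho / 1000
Charge = 47.2 * 1018 / 1000
Charge = 48.05 kg

48.05


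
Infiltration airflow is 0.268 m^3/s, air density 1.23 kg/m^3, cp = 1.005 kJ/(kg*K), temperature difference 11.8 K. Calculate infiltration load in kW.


Q = V_dot * rho * cp * dT
Q = 0.268 * 1.23 * 1.005 * 11.8
Q = 3.909 kW

3.909


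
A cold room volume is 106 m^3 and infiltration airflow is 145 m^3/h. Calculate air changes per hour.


ACH = flow / volume
ACH = 145 / 106
ACH = 1.368

1.368


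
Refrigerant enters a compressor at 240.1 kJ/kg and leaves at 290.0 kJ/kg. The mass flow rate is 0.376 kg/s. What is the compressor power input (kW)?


dh = 290.0 - 240.1 = 49.9 kJ/kg
W = m_dot * dh = 0.376 * 49.9 = 18.76 kW

18.76


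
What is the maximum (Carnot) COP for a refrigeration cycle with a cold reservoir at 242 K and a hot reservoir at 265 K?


dT = 265 - 242 = 23 K
COP_carnot = T_cold / dT = 242 / 23
COP_carnot = 10.522

10.522


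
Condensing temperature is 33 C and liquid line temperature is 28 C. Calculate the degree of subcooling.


Subcooling = T_cond - T_liquid
Subcooling = 33 - 28
Subcooling = 5 K

5


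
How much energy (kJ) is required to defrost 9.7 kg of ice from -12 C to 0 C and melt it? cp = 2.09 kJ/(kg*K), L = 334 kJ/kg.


Sensible heat = cp * dT = 2.09 * 12 = 25.08 kJ/kg
Total per kg = 25.08 + 334 = 359.08 kJ/kg
Q = m * total = 9.7 * 359.08
Q = 3483.1 kJ

3483.1


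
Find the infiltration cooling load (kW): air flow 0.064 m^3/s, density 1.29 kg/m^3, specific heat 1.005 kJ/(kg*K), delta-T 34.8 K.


Q = V_dot * rho * cp * dT
Q = 0.064 * 1.29 * 1.005 * 34.8
Q = 2.887 kW

2.887


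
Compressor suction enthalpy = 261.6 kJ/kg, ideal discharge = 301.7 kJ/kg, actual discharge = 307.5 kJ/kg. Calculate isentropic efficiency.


dh_ideal = 301.7 - 261.6 = 40.1 kJ/kg
dh_actual = 307.5 - 261.6 = 45.9 kJ/kg
eta_s = dh_ideal / dh_actual = 40.1 / 45.9
eta_s = 0.8736

0.8736


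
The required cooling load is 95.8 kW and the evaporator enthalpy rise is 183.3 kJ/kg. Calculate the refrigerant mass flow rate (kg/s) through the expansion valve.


m_dot = Q / dh
m_dot = 95.8 / 183.3
m_dot = 0.5226 kg/s

0.5226


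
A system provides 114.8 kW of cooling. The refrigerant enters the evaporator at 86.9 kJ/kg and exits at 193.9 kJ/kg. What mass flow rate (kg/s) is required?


dh = 193.9 - 86.9 = 107.0 kJ/kg
m_dot = Q / dh = 114.8 / 107.0 = 1.0729 kg/s

1.0729


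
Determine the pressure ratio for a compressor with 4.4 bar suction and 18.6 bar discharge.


PR = P_high / P_low
PR = 18.6 / 4.4
PR = 4.227

4.227


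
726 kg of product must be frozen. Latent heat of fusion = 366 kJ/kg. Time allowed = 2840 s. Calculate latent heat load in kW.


Q_lat = m * h_fg / t
Q_lat = 726 * 366 / 2840
Q_lat = 93.56 kW

93.56


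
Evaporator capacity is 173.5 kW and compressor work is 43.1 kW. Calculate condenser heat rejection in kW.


Q_cond = Q_evap + W
Q_cond = 173.5 + 43.1
Q_cond = 216.6 kW

216.6


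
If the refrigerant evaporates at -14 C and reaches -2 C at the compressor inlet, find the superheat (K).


Superheat = T_suction - T_evap
Superheat = -2 - (-14)
Superheat = 12 K

12


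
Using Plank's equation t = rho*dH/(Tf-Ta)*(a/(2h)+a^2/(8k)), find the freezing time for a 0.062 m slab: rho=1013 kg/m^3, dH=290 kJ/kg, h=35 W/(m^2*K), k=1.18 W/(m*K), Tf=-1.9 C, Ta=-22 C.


dT = -1.9 - (-22) = 20.1 K
term1 = a/(2h) = 0.062/(2*35) = 0.0008857142857
term2 = a^2/(8k) = 0.062^2/(8*1.18) = 0.0004072033898
t = rho*dH*1000/dT * (term1 + term2)
t = 1013*290*1000/20.1 * (0.0008857142857 + 0.0004072033898)
t = 18897 s

18897


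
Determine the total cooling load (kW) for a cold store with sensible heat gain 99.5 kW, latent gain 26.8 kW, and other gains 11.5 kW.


Q_total = Q_s + Q_l + Q_misc
Q_total = 99.5 + 26.8 + 11.5
Q_total = 137.8 kW

137.8


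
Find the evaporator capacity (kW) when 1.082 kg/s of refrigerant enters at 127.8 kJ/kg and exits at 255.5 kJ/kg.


dh = 255.5 - 127.8 = 127.7 kJ/kg
Q_evap = m_dot * dh = 1.082 * 127.7
Q_evap = 138.17 kW

138.17


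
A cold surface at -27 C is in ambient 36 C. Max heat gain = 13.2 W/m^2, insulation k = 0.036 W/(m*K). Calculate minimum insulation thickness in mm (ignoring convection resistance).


dT = 36 - (-27) = 63 K
thickness = k * dT / q_max * 1000
thickness = 0.036 * 63 / 13.2 * 1000
thickness = 171.8 mm

171.8


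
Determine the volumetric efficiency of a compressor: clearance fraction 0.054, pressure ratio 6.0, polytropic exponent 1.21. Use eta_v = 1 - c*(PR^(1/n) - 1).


PR^(1/n) = 6.0^(1/1.21) = 4.39643045
eta_v = 1 - 0.054 * (4.39643045 - 1)
eta_v = 0.8166

0.8166


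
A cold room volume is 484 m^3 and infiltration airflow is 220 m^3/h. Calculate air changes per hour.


ACH = flow / volume
ACH = 220 / 484
ACH = 0.455

0.455


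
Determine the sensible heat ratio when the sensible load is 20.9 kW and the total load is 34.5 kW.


SHR = Q_sensible / Q_total
SHR = 20.9 / 34.5
SHR = 0.606

0.606


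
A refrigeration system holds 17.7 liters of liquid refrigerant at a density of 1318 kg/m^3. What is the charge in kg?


Charge = V * rho / 1000
Charge = 17.7 * 1318 / 1000
Charge = 23.33 kg

23.33


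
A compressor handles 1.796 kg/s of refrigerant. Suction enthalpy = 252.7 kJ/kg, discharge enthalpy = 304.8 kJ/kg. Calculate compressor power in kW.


dh = 304.8 - 252.7 = 52.1 kJ/kg
W = m_dot * dh = 1.796 * 52.1 = 93.57 kW

93.57


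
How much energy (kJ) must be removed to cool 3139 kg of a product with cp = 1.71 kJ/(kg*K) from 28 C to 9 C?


dT = 28 - (9) = 19 K
Q = m * cp * dT = 3139 * 1.71 * 19
Q = 101986 kJ

101986


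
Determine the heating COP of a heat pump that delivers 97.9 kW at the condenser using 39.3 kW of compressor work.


COP_hp = Q_cond / W
COP_hp = 97.9 / 39.3
COP_hp = 2.491

2.491


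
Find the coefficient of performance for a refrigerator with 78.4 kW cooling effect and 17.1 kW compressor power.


COP = Q_evap / W
COP = 78.4 / 17.1
COP = 4.585

4.585


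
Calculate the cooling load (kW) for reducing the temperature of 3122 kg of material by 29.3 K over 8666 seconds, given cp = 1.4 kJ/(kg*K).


Q = m * cp * dT / t
Q = 3122 * 1.4 * 29.3 / 8666
Q = 14.778 kW

14.778


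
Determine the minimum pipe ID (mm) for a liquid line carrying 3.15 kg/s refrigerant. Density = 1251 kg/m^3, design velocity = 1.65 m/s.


A = m_dot / (rho * v) = 3.15 / (1251 * 1.65) = 0.001526051886 m^2
d = sqrt(4*A/pi) * 1000
d = 44.1 mm

44.1


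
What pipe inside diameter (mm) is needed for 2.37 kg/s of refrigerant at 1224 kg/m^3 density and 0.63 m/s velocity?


A = m_dot / (rho * v) = 2.37 / (1224 * 0.63) = 0.003073451603 m^2
d = sqrt(4*A/pi) * 1000
d = 62.6 mm

62.6


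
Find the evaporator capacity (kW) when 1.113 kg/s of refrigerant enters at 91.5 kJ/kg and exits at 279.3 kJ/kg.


dh = 279.3 - 91.5 = 187.8 kJ/kg
Q_evap = m_dot * dh = 1.113 * 187.8
Q_evap = 209.02 kW

209.02


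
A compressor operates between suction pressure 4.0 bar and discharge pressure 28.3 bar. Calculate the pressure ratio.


PR = P_high / P_low
PR = 28.3 / 4.0
PR = 7.075

7.075


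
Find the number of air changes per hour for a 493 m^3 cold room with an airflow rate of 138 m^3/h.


ACH = flow / volume
ACH = 138 / 493
ACH = 0.28

0.28


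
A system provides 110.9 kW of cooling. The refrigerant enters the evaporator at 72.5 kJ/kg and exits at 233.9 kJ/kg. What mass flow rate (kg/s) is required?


dh = 233.9 - 72.5 = 161.4 kJ/kg
m_dot = Q / dh = 110.9 / 161.4 = 0.6871 kg/s

0.6871


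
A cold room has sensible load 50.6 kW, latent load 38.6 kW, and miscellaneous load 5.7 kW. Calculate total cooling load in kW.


Q_total = Q_s + Q_l + Q_misc
Q_total = 50.6 + 38.6 + 5.7
Q_total = 94.9 kW

94.9


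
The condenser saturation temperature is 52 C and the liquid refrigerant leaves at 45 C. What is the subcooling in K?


Subcooling = T_cond - T_liquid
Subcooling = 52 - 45
Subcooling = 7 K

7


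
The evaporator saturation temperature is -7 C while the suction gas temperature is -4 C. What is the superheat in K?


Superheat = T_suction - T_evap
Superheat = -4 - (-7)
Superheat = 3 K

3


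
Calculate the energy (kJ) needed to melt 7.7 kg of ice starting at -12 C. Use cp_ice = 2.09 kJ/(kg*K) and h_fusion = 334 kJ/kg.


Sensible heat = cp * dT = 2.09 * 12 = 25.08 kJ/kg
Total per kg = 25.08 + 334 = 359.08 kJ/kg
Q = m * total = 7.7 * 359.08
Q = 2764.9 kJ

2764.9


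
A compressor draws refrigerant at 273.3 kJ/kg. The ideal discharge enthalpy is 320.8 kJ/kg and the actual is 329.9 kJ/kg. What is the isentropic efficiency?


dh_ideal = 320.8 - 273.3 = 47.5 kJ/kg
dh_actual = 329.9 - 273.3 = 56.6 kJ/kg
eta_s = dh_ideal / dh_actual = 47.5 / 56.6
eta_s = 0.8392

0.8392


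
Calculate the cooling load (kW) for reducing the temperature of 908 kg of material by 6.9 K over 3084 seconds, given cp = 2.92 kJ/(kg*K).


Q = m * cp * dT / t
Q = 908 * 2.92 * 6.9 / 3084
Q = 5.932 kW

5.932


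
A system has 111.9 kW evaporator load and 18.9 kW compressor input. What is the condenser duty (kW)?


Q_cond = Q_evap + W
Q_cond = 111.9 + 18.9
Q_cond = 130.8 kW

130.8


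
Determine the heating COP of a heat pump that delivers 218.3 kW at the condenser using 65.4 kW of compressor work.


COP_hp = Q_cond / W
COP_hp = 218.3 / 65.4
COP_hp = 3.338

3.338


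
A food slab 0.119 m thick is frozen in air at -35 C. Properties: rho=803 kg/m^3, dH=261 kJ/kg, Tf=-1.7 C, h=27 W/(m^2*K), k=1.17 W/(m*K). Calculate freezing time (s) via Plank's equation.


dT = -1.7 - (-35) = 33.3 K
term1 = a/(2h) = 0.119/(2*27) = 0.002203703704
term2 = a^2/(8k) = 0.119^2/(8*1.17) = 0.00151292735
t = rho*dH*1000/dT * (term1 + term2)
t = 803*261*1000/33.3 * (0.002203703704 + 0.00151292735)
t = 23392 s

23392


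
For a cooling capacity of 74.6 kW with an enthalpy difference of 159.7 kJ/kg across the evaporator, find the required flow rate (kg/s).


m_dot = Q / dh
m_dot = 74.6 / 159.7
m_dot = 0.4671 kg/s

0.4671


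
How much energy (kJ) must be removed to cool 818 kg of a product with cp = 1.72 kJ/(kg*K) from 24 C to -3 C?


dT = 24 - (-3) = 27 K
Q = m * cp * dT = 818 * 1.72 * 27
Q = 37988 kJ

37988


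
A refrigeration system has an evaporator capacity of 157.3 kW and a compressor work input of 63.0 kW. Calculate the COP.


COP = Q_evap / W
COP = 157.3 / 63.0
COP = 2.497

2.497


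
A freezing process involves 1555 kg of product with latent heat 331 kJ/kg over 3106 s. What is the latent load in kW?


Q_lat = m * h_fg / t
Q_lat = 1555 * 331 / 3106
Q_lat = 165.71 kW

165.71


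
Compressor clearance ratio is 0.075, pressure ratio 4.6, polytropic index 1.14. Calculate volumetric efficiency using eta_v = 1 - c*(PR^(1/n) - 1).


PR^(1/n) = 4.6^(1/1.14) = 3.81387556
eta_v = 1 - 0.075 * (3.81387556 - 1)
eta_v = 0.789

0.789


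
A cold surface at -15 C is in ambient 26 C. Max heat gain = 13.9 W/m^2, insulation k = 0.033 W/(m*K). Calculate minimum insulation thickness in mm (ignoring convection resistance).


dT = 26 - (-15) = 41 K
thickness = k * dT / q_max * 1000
thickness = 0.033 * 41 / 13.9 * 1000
thickness = 97.3 mm

97.3


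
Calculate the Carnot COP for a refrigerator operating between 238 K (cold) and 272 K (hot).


dT = 272 - 238 = 34 K
COP_carnot = T_cold / dT = 238 / 34
COP_carnot = 7.0

7.0


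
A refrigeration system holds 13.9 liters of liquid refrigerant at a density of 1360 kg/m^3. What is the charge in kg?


Charge = V * rho / 1000
Charge = 13.9 * 1360 / 1000
Charge = 18.9 kg

18.9


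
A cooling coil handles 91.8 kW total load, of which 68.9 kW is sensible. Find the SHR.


SHR = Q_sensible / Q_total
SHR = 68.9 / 91.8
SHR = 0.751

0.751


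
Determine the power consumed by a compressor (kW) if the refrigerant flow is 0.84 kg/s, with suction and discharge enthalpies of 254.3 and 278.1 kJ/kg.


dh = 278.1 - 254.3 = 23.8 kJ/kg
W = m_dot * dh = 0.84 * 23.8 = 19.99 kW

19.99


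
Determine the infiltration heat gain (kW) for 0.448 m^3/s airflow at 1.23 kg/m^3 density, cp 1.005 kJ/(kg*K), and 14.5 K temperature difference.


Q = V_dot * rho * cp * dT
Q = 0.448 * 1.23 * 1.005 * 14.5
Q = 8.03 kW

8.03


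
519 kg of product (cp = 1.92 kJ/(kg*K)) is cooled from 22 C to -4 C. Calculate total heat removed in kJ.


dT = 22 - (-4) = 26 K
Q = m * cp * dT = 519 * 1.92 * 26
Q = 25908 kJ

25908


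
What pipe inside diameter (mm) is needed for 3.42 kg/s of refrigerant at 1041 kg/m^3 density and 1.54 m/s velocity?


A = m_dot / (rho * v) = 3.42 / (1041 * 1.54) = 0.002133313373 m^2
d = sqrt(4*A/pi) * 1000
d = 52.1 mm

52.1


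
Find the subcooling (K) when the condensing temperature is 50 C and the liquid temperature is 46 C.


Subcooling = T_cond - T_liquid
Subcooling = 50 - 46
Subcooling = 4 K

4


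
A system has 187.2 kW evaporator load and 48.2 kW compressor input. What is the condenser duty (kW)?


Q_cond = Q_evap + W
Q_cond = 187.2 + 48.2
Q_cond = 235.4 kW

235.4


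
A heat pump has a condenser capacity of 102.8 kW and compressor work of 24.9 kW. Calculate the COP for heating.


COP_hp = Q_cond / W
COP_hp = 102.8 / 24.9
COP_hp = 4.129

4.129


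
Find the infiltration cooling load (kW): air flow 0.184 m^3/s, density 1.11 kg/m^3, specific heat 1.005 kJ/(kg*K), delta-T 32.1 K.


Q = V_dot * rho * cp * dT
Q = 0.184 * 1.11 * 1.005 * 32.1
Q = 6.589 kW

6.589


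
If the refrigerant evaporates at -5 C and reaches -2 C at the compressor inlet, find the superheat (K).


Superheat = T_suction - T_evap
Superheat = -2 - (-5)
Superheat = 3 K

3


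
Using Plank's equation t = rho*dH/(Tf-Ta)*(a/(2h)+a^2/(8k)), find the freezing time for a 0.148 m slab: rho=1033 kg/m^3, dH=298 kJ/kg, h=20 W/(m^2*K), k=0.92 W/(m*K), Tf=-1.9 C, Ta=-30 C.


dT = -1.9 - (-30) = 28.1 K
term1 = a/(2h) = 0.148/(2*20) = 0.0037
term2 = a^2/(8k) = 0.148^2/(8*0.92) = 0.002976086957
t = rho*dH*1000/dT * (term1 + term2)
t = 1033*298*1000/28.1 * (0.0037 + 0.002976086957)
t = 73136 s

73136


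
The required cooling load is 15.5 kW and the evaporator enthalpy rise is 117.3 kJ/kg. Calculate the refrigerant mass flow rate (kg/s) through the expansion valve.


m_dot = Q / dh
m_dot = 15.5 / 117.3
m_dot = 0.1321 kg/s

0.1321


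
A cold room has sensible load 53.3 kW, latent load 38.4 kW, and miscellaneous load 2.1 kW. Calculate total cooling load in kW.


Q_total = Q_s + Q_l + Q_misc
Q_total = 53.3 + 38.4 + 2.1
Q_total = 93.8 kW

93.8


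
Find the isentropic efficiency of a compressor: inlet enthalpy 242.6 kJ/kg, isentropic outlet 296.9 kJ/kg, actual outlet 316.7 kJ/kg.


dh_ideal = 296.9 - 242.6 = 54.3 kJ/kg
dh_actual = 316.7 - 242.6 = 74.1 kJ/kg
eta_s = dh_ideal / dh_actual = 54.3 / 74.1
eta_s = 0.7328

0.7328


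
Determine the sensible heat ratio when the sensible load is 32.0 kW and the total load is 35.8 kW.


SHR = Q_sensible / Q_total
SHR = 32.0 / 35.8
SHR = 0.894

0.894


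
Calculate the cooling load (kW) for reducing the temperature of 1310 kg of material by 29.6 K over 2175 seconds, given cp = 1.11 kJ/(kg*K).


Q = m * cp * dT / t
Q = 1310 * 1.11 * 29.6 / 2175
Q = 19.789 kW

19.789


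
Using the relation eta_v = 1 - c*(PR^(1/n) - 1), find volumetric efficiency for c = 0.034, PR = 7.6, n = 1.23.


PR^(1/n) = 7.6^(1/1.23) = 5.20126057
eta_v = 1 - 0.034 * (5.20126057 - 1)
eta_v = 0.8572

0.8572


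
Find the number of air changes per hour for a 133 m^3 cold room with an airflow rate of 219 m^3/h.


ACH = flow / volume
ACH = 219 / 133
ACH = 1.647

1.647


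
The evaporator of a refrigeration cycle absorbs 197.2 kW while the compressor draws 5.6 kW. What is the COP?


COP = Q_evap / W
COP = 197.2 / 5.6
COP = 35.214

35.214


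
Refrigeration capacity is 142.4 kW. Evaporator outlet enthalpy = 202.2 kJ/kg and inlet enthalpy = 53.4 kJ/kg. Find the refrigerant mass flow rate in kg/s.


dh = 202.2 - 53.4 = 148.8 kJ/kg
m_dot = Q / dh = 142.4 / 148.8 = 0.957 kg/s

0.957


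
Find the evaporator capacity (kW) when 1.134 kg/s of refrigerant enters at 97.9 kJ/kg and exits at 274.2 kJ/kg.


dh = 274.2 - 97.9 = 176.3 kJ/kg
Q_evap = m_dot * dh = 1.134 * 176.3
Q_evap = 199.92 kW

199.92


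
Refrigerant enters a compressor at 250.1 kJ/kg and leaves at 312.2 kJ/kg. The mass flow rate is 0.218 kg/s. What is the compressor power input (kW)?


dh = 312.2 - 250.1 = 62.1 kJ/kg
W = m_dot * dh = 0.218 * 62.1 = 13.54 kW

13.54


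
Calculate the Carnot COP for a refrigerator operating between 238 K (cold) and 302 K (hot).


dT = 302 - 238 = 64 K
COP_carnot = T_cold / dT = 238 / 64
COP_carnot = 3.719

3.719


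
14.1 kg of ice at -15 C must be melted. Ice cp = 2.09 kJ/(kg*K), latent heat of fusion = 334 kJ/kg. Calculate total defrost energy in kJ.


Sensible heat = cp * dT = 2.09 * 15 = 31.35 kJ/kg
Total per kg = 31.35 + 334 = 365.35 kJ/kg
Q = m * total = 14.1 * 365.35
Q = 5151.4 kJ

5151.4


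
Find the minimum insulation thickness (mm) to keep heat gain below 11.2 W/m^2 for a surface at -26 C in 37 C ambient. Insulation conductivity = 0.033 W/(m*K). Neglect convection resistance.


dT = 37 - (-26) = 63 K
thickness = k * dT / q_max * 1000
thickness = 0.033 * 63 / 11.2 * 1000
thickness = 185.6 mm

185.6


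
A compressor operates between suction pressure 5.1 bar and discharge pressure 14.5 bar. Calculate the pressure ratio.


PR = P_high / P_low
PR = 14.5 / 5.1
PR = 2.843

2.843


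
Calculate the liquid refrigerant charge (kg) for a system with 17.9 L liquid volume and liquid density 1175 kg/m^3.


Charge = V * rho / 1000
Charge = 17.9 * 1175 / 1000
Charge = 21.03 kg

21.03


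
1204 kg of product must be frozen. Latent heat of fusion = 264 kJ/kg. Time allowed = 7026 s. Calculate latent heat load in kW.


Q_lat = m * h_fg / t
Q_lat = 1204 * 264 / 7026
Q_lat = 45.24 kW

45.24


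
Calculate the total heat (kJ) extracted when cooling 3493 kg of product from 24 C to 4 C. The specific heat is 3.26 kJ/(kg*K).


dT = 24 - (4) = 20 K
Q = m * cp * dT = 3493 * 3.26 * 20
Q = 227744 kJ

227744


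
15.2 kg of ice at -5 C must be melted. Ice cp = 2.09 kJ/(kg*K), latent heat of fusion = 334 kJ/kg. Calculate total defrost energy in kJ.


Sensible heat = cp * dT = 2.09 * 5 = 10.45 kJ/kg
Total per kg = 10.45 + 334 = 344.45 kJ/kg
Q = m * total = 15.2 * 344.45
Q = 5235.6 kJ

5235.6


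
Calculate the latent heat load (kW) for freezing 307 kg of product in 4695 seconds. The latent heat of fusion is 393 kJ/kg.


Q_lat = m * h_fg / t
Q_lat = 307 * 393 / 4695
Q_lat = 25.7 kW

25.7


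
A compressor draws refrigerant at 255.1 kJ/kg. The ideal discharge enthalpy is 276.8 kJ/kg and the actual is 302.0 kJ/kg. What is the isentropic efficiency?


dh_ideal = 276.8 - 255.1 = 21.7 kJ/kg
dh_actual = 302.0 - 255.1 = 46.9 kJ/kg
eta_s = dh_ideal / dh_actual = 21.7 / 46.9
eta_s = 0.4627

0.4627


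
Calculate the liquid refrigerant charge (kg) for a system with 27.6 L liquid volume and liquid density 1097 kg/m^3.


Charge = V * rho / 1000
Charge = 27.6 * 1097 / 1000
Charge = 30.28 kg

30.28


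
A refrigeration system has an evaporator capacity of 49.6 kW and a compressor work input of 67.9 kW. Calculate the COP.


COP = Q_evap / W
COP = 49.6 / 67.9
COP = 0.73

0.73


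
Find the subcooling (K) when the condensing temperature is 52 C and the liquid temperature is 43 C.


Subcooling = T_cond - T_liquid
Subcooling = 52 - 43
Subcooling = 9 K

9


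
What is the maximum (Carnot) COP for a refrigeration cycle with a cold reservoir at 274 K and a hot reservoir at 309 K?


dT = 309 - 274 = 35 K
COP_carnot = T_cold / dT = 274 / 35
COP_carnot = 7.829

7.829


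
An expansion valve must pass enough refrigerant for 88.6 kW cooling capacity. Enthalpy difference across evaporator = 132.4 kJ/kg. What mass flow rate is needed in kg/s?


m_dot = Q / dh
m_dot = 88.6 / 132.4
m_dot = 0.6692 kg/s

0.6692


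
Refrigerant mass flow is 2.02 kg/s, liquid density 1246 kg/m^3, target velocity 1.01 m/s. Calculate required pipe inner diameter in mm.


A = m_dot / (rho * v) = 2.02 / (1246 * 1.01) = 0.001605136437 m^2
d = sqrt(4*A/pi) * 1000
d = 45.2 mm

45.2


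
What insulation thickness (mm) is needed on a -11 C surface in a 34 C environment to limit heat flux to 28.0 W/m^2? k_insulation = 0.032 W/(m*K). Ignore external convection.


dT = 34 - (-11) = 45 K
thickness = k * dT / q_max * 1000
thickness = 0.032 * 45 / 28.0 * 1000
thickness = 51.4 mm

51.4


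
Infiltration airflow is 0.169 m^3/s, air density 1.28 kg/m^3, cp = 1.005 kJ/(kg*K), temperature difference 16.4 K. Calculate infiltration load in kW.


Q = V_dot * rho * cp * dT
Q = 0.169 * 1.28 * 1.005 * 16.4
Q = 3.565 kW

3.565


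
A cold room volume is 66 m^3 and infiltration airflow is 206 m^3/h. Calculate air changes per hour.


ACH = flow / volume
ACH = 206 / 66
ACH = 3.121

3.121


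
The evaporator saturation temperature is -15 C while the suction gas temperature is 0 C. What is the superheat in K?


Superheat = T_suction - T_evap
Superheat = 0 - (-15)
Superheat = 15 K

15


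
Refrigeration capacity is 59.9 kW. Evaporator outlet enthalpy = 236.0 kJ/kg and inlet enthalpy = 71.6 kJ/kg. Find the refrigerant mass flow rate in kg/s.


dh = 236.0 - 71.6 = 164.4 kJ/kg
m_dot = Q / dh = 59.9 / 164.4 = 0.3644 kg/s

0.3644


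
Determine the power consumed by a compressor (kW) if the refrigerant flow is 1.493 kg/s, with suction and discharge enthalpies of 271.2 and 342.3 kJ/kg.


dh = 342.3 - 271.2 = 71.1 kJ/kg
W = m_dot * dh = 1.493 * 71.1 = 106.15 kW

106.15


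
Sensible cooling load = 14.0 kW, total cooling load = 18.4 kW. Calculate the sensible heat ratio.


SHR = Q_sensible / Q_total
SHR = 14.0 / 18.4
SHR = 0.761

0.761


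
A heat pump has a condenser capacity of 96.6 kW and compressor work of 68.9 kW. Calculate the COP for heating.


COP_hp = Q_cond / W
COP_hp = 96.6 / 68.9
COP_hp = 1.402

1.402


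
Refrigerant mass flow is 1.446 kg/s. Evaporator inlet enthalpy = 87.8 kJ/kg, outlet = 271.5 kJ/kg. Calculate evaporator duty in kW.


dh = 271.5 - 87.8 = 183.7 kJ/kg
Q_evap = m_dot * dh = 1.446 * 183.7
Q_evap = 265.63 kW

265.63


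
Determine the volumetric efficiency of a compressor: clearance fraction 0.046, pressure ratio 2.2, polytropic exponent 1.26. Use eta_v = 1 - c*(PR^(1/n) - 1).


PR^(1/n) = 2.2^(1/1.26) = 1.86966601
eta_v = 1 - 0.046 * (1.86966601 - 1)
eta_v = 0.96

0.96


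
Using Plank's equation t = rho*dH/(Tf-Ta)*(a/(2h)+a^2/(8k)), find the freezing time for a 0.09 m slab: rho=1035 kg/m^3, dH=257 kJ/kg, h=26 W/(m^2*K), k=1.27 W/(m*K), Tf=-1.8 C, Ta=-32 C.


dT = -1.8 - (-32) = 30.2 K
term1 = a/(2h) = 0.09/(2*26) = 0.001730769231
term2 = a^2/(8k) = 0.09^2/(8*1.27) = 0.0007972440945
t = rho*dH*1000/dT * (term1 + term2)
t = 1035*257*1000/30.2 * (0.001730769231 + 0.0007972440945)
t = 22266 s

22266


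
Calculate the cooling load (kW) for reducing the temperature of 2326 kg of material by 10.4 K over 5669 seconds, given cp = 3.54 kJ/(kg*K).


Q = m * cp * dT / t
Q = 2326 * 3.54 * 10.4 / 5669
Q = 15.106 kW

15.106


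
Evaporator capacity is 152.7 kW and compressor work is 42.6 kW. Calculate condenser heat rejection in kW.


Q_cond = Q_evap + W
Q_cond = 152.7 + 42.6
Q_cond = 195.3 kW

195.3


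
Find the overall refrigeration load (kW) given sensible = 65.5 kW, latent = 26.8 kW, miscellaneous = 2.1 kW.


Q_total = Q_s + Q_l + Q_misc
Q_total = 65.5 + 26.8 + 2.1
Q_total = 94.4 kW

94.4


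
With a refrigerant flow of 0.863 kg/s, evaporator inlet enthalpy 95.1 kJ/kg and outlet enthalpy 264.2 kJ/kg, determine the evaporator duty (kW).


dh = 264.2 - 95.1 = 169.1 kJ/kg
Q_evap = m_dot * dh = 0.863 * 169.1
Q_evap = 145.93 kW

145.93
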